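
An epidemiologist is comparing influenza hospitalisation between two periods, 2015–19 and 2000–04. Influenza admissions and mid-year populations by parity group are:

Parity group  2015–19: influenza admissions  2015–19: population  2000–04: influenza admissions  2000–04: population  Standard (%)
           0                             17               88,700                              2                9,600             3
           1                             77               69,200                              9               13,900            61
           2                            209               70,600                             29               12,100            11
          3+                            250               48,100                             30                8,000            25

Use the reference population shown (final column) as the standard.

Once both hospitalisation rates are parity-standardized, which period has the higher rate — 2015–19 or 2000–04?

2015–19

Parity-specific rates per 100,000 for 2015–19: 19.17, 111.27, 296.03, 519.75.
For 2000–04: 20.83, 64.75, 239.67, 375.00.
Standard weights: 0.03, 0.61, 0.11, 0.25.
2015–19: 0.0300×19.17 + 0.6100×111.27 + 0.1100×296.03 + 0.2500×519.75 = 230.9521 per 100,000.
2000–04: 0.0300×20.83 + 0.6100×64.75 + 0.1100×239.67 + 0.2500×375.00 = 160.2350 per 100,000.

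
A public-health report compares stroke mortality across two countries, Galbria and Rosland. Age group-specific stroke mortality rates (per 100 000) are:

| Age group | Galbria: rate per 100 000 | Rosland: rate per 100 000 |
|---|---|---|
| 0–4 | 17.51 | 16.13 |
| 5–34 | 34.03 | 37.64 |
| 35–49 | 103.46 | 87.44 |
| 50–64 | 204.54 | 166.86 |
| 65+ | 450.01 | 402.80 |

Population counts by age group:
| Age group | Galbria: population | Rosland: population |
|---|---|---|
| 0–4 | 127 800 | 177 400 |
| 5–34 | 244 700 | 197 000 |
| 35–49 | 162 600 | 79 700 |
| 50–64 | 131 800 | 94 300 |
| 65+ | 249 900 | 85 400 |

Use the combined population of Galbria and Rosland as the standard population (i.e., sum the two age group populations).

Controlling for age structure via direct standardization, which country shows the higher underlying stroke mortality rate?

Combined standard total = 1 550 600; weights = 0.1968, 0.2849, 0.1563, 0.1458, 0.2162.
Galbria: 0.1968×17.51 + 0.2849×34.03 + 0.1563×103.46 + 0.1458×204.54 + 0.2162×450.01 = 156.4416 per 100 000.
Rosland: 0.1968×16.13 + 0.2849×37.64 + 0.1563×87.44 + 0.1458×166.86 + 0.2162×402.80 = 138.9920 per 100 000.

Galbria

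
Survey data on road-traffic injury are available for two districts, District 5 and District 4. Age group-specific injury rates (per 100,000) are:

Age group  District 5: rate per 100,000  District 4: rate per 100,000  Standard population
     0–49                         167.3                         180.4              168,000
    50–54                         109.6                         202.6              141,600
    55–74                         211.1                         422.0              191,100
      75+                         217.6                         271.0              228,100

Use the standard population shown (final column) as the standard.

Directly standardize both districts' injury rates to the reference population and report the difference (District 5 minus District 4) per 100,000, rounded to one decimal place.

-93.1

Standard total = 728,800; weights = 0.2305, 0.1943, 0.2622, 0.3130.
District 5: 0.2305×167.3 + 0.1943×109.6 + 0.2622×211.1 + 0.3130×217.6 = 183.3171 per 100,000.
District 4: 0.2305×180.4 + 0.1943×202.6 + 0.2622×422.0 + 0.3130×271.0 = 276.4197 per 100,000.
Difference = 183.3171 − 276.4197 = -93.1025.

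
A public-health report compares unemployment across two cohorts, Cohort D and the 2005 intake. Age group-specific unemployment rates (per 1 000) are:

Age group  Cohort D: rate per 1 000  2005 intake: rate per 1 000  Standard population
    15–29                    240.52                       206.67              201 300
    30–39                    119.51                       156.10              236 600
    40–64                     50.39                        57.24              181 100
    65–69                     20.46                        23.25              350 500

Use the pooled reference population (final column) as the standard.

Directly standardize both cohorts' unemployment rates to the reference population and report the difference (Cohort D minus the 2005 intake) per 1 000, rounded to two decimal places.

-4.19

Standard total = 969 500; weights = 0.2076, 0.2440, 0.1868, 0.3615.
Cohort D: 0.2076×240.52 + 0.2440×119.51 + 0.1868×50.39 + 0.3615×20.46 = 95.9150 per 1 000.
The 2005 intake: 0.2076×206.67 + 0.2440×156.10 + 0.1868×57.24 + 0.3615×23.25 = 100.1044 per 1 000.
Difference = 95.9150 − 100.1044 = -4.1894.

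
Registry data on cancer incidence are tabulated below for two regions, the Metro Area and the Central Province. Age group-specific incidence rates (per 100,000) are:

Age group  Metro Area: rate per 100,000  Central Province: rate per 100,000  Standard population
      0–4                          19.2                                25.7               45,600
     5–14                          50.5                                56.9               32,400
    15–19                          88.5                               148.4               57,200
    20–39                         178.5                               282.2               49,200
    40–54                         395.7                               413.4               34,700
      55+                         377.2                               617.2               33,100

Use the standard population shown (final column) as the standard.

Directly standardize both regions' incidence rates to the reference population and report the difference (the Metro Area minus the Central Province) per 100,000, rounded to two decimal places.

-69.75

Standard total = 252,200; weights = 0.1808, 0.1285, 0.2268, 0.1951, 0.1376, 0.1312.
The Metro Area: 0.1808×19.2 + 0.1285×50.5 + 0.2268×88.5 + 0.1951×178.5 + 0.1376×395.7 + 0.1312×377.2 = 168.8034 per 100,000.
The Central Province: 0.1808×25.7 + 0.1285×56.9 + 0.2268×148.4 + 0.1951×282.2 + 0.1376×413.4 + 0.1312×617.2 = 238.5508 per 100,000.
Difference = 168.8034 − 238.5508 = -69.7473.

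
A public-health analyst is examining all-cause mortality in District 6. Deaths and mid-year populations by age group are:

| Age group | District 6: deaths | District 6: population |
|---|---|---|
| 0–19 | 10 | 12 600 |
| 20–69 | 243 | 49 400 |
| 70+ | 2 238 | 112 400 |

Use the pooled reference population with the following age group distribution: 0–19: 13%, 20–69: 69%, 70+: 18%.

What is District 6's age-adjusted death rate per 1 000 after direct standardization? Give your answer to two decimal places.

Age-specific rates per 1 000 for District 6: 0.794, 4.919, 19.911.
Standard weights: 0.13, 0.69, 0.18.
Standardized rate: 0.1300×0.794 + 0.6900×4.919 + 0.1800×19.911 = 7.0813 per 1 000.

7.08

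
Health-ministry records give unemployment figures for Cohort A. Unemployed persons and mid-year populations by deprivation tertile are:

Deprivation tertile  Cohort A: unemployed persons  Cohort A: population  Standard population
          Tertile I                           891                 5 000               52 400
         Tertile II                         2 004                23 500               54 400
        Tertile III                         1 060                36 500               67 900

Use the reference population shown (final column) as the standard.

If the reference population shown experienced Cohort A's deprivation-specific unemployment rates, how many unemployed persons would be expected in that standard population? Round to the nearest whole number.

15949

Deprivation-specific rates per 1 000 for Cohort A: 178.200, 85.277, 29.041.
Expected unemployed persons = Σ (standard pop × deprivation-specific rate ÷ 1 000)
= 52 400×178.200/1 000 + 54 400×85.277/1 000 + 67 900×29.041/1 000
= 9337.68 + 4639.05 + 1971.89 = 15948.62.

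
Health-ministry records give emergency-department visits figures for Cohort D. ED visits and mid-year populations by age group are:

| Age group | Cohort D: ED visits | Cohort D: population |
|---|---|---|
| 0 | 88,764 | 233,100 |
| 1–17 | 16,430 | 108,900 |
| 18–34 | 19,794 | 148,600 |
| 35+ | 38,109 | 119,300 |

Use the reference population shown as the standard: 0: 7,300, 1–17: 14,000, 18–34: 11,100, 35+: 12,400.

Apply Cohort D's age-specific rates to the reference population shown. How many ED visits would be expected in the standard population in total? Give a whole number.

Age-specific rates per 1,000 for Cohort D: 380.798, 150.872, 133.203, 319.438.
Expected ED visits = Σ (standard pop × age-specific rate ÷ 1,000)
= 7,300×380.798/1,000 + 14,000×150.872/1,000 + 11,100×133.203/1,000 + 12,400×319.438/1,000
= 2779.82 + 2112.21 + 1478.56 + 3961.04 = 10331.63.

10332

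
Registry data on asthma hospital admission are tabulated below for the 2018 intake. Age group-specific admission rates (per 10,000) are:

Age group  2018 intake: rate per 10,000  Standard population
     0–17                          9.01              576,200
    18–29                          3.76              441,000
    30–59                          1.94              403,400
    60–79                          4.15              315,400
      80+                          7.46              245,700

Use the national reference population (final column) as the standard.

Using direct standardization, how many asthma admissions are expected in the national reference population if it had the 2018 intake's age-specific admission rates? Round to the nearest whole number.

Expected asthma admissions = Σ (standard pop × age-specific rate ÷ 10,000)
= 576,200×9.01/10,000 + 441,000×3.76/10,000 + 403,400×1.94/10,000 + 315,400×4.15/10,000 + 245,700×7.46/10,000
= 519.16 + 165.82 + 78.26 + 130.89 + 183.29 = 1077.41.

1077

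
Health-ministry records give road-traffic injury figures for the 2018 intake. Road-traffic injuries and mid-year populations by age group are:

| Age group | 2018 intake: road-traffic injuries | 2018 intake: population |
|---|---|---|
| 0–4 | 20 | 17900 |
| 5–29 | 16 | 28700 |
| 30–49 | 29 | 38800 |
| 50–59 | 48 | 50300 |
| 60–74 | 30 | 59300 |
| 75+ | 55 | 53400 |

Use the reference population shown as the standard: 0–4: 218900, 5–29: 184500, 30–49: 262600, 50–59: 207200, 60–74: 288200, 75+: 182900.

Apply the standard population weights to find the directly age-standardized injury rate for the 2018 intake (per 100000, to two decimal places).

Age-specific rates per 100000 for the 2018 intake: 111.73, 55.75, 74.74, 95.43, 50.59, 103.00.
Standard total = 1344300; weights = 0.1628, 0.1372, 0.1953, 0.1541, 0.2144, 0.1361.
Standardized rate: 0.1628×111.73 + 0.1372×55.75 + 0.1953×74.74 + 0.1541×95.43 + 0.2144×50.59 + 0.1361×103.00 = 80.0133 per 100000.

80.01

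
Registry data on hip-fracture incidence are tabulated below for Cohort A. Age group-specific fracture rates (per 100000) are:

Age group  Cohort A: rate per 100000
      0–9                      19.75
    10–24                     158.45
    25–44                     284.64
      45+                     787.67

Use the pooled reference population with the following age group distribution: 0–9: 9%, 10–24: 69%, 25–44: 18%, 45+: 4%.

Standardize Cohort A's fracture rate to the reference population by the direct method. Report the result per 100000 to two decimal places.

193.85

Standard weights: 0.09, 0.69, 0.18, 0.04.
Standardized rate: 0.0900×19.75 + 0.6900×158.45 + 0.1800×284.64 + 0.0400×787.67 = 193.8500 per 100000.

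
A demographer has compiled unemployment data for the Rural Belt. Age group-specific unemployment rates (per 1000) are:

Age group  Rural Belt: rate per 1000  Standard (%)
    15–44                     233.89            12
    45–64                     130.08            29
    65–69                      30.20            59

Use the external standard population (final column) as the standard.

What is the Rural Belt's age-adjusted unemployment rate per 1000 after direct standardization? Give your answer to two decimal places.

83.61

Standard weights: 0.12, 0.29, 0.59.
Standardized rate: 0.1200×233.89 + 0.2900×130.08 + 0.5900×30.20 = 83.6080 per 1000.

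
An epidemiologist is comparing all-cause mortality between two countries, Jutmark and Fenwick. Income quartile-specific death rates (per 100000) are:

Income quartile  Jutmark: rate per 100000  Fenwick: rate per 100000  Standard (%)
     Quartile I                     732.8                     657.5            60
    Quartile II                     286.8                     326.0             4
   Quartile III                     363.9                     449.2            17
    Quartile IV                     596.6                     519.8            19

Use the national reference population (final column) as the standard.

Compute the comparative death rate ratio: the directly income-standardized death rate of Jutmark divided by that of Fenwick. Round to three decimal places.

Standard weights: 0.60, 0.04, 0.17, 0.19.
Jutmark: 0.6000×732.8 + 0.0400×286.8 + 0.1700×363.9 + 0.1900×596.6 = 626.3690 per 100000.
Fenwick: 0.6000×657.5 + 0.0400×326.0 + 0.1700×449.2 + 0.1900×519.8 = 582.6660 per 100000.
Ratio = 626.3690 ÷ 582.6660 = 1.07501.

1.075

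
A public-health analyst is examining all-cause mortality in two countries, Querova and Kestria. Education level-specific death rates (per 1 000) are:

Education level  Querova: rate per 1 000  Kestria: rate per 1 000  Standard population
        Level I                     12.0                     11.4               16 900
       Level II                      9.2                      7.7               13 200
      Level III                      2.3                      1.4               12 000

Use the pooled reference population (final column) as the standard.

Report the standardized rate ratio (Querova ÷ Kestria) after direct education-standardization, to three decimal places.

Standard total = 42 100; weights = 0.4014, 0.3135, 0.2850.
Querova: 0.4014×12.0 + 0.3135×9.2 + 0.2850×2.3 = 8.3572 per 1 000.
Kestria: 0.4014×11.4 + 0.3135×7.7 + 0.2850×1.4 = 7.3895 per 1 000.
Ratio = 8.3572 ÷ 7.3895 = 1.13095.

1.131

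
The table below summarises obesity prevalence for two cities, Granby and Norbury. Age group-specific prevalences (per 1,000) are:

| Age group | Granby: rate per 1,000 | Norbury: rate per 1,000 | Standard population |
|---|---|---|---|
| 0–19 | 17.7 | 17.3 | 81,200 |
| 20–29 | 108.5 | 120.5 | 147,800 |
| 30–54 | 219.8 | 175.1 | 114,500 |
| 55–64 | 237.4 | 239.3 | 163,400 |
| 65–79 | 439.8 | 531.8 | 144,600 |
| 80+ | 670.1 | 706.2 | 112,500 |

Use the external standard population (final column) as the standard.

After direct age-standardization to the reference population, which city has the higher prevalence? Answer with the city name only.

Norbury

Standard total = 764,000; weights = 0.1063, 0.1935, 0.1499, 0.2139, 0.1893, 0.1473.
Granby: 0.1063×17.7 + 0.1935×108.5 + 0.1499×219.8 + 0.2139×237.4 + 0.1893×439.8 + 0.1473×670.1 = 288.4989 per 1,000.
Norbury: 0.1063×17.3 + 0.1935×120.5 + 0.1499×175.1 + 0.2139×239.3 + 0.1893×531.8 + 0.1473×706.2 = 307.2134 per 1,000.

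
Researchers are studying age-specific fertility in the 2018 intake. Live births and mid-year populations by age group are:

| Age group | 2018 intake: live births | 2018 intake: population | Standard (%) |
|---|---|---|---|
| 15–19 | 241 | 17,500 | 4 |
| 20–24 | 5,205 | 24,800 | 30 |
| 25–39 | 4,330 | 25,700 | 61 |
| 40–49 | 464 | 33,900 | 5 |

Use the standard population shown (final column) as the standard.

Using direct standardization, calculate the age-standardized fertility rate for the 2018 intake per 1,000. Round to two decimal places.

Age-specific rates per 1,000 for the 2018 intake: 13.771, 209.879, 168.482, 13.687.
Standard weights: 0.04, 0.30, 0.61, 0.05.
Standardized rate: 0.0400×13.771 + 0.3000×209.879 + 0.6100×168.482 + 0.0500×13.687 = 166.9733 per 1,000.

166.97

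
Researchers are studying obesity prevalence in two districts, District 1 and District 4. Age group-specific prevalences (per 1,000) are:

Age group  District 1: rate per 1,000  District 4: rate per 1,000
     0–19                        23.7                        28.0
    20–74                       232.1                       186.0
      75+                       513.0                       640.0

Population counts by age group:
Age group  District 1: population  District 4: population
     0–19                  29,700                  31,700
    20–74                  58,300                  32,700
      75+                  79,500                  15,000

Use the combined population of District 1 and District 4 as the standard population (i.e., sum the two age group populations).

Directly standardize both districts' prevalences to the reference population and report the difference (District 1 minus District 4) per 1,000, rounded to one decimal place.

-32.7

Combined standard total = 246,900; weights = 0.2487, 0.3686, 0.3827.
District 1: 0.2487×23.7 + 0.3686×232.1 + 0.3827×513.0 = 287.7877 per 1,000.
District 4: 0.2487×28.0 + 0.3686×186.0 + 0.3827×640.0 = 320.4747 per 1,000.
Difference = 287.7877 − 320.4747 = -32.6870.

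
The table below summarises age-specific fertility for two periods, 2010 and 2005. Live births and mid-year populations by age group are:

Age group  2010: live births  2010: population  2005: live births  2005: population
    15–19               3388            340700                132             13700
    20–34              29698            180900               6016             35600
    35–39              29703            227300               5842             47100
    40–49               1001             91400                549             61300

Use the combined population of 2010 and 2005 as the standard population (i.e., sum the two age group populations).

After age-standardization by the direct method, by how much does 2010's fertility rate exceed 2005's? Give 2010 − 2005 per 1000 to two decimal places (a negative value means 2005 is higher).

1.20

Age-specific rates per 1000 for 2010: 9.944, 164.168, 130.678, 10.952.
For 2005: 9.635, 168.989, 124.034, 8.956.
Combined standard total = 998000; weights = 0.3551, 0.2169, 0.2749, 0.1530.
2010: 0.3551×9.944 + 0.2169×164.168 + 0.2749×130.678 + 0.1530×10.952 = 76.7504 per 1000.
2005: 0.3551×9.635 + 0.2169×168.989 + 0.2749×124.034 + 0.1530×8.956 = 75.5543 per 1000.
Difference = 76.7504 − 75.5543 = 1.1961.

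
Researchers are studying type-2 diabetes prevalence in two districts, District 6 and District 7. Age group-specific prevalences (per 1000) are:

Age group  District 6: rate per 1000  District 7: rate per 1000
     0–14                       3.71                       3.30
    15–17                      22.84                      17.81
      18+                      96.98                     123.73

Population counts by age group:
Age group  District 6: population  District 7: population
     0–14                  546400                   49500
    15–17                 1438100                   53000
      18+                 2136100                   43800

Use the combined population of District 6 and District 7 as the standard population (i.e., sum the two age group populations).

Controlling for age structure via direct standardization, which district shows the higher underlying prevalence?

Combined standard total = 4266900; weights = 0.1397, 0.3495, 0.5109.
District 6: 0.1397×3.71 + 0.3495×22.84 + 0.5109×96.98 = 58.0455 per 1000.
District 7: 0.1397×3.30 + 0.3495×17.81 + 0.5109×123.73 = 69.8966 per 1000.
The crude rates (58.74 vs 44.61) would put District 6 higher, but that reflects its age composition; once standardized to a common age structure, District 7 has the higher underlying rate.

District 7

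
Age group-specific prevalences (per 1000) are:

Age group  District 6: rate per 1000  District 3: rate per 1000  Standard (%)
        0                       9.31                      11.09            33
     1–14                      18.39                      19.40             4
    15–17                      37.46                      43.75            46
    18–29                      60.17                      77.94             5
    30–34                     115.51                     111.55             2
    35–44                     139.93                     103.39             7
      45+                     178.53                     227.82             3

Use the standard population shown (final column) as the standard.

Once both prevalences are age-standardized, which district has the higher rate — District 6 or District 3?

Standard weights: 0.33, 0.04, 0.46, 0.05, 0.02, 0.07, 0.03.
District 6: 0.3300×9.31 + 0.0400×18.39 + 0.4600×37.46 + 0.0500×60.17 + 0.0200×115.51 + 0.0700×139.93 + 0.0300×178.53 = 41.5092 per 1000.
District 3: 0.3300×11.09 + 0.0400×19.40 + 0.4600×43.75 + 0.0500×77.94 + 0.0200×111.55 + 0.0700×103.39 + 0.0300×227.82 = 44.7606 per 1000.

District 3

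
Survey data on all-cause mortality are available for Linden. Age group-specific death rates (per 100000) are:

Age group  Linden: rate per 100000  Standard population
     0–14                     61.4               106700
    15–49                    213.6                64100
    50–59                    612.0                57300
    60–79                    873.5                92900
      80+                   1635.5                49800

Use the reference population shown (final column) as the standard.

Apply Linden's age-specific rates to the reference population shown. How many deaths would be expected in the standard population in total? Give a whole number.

Expected deaths = Σ (standard pop × age-specific rate ÷ 100000)
= 106700×61.4/100000 + 64100×213.6/100000 + 57300×612.0/100000 + 92900×873.5/100000 + 49800×1635.5/100000
= 65.51 + 136.92 + 350.68 + 811.48 + 814.48 = 2179.07.

2179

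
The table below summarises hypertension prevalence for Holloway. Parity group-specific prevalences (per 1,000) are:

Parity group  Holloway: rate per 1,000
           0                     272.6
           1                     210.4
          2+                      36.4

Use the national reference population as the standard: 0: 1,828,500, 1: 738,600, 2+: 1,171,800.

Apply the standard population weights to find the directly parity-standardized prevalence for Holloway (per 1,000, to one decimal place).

186.3

Standard total = 3,738,900; weights = 0.4890, 0.1975, 0.3134.
Standardized rate: 0.4890×272.6 + 0.1975×210.4 + 0.3134×36.4 = 186.2858 per 1,000.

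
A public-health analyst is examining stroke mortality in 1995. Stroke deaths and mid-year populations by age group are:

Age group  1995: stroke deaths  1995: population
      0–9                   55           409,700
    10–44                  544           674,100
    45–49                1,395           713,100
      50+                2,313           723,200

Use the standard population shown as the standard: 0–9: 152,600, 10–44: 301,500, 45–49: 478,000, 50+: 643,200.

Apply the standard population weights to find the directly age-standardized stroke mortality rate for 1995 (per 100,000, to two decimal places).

Age-specific rates per 100,000 for 1995: 13.42, 80.70, 195.62, 319.83.
Standard total = 1,575,300; weights = 0.0969, 0.1914, 0.3034, 0.4083.
Standardized rate: 0.0969×13.42 + 0.1914×80.70 + 0.3034×195.62 + 0.4083×319.83 = 206.6921 per 100,000.

206.69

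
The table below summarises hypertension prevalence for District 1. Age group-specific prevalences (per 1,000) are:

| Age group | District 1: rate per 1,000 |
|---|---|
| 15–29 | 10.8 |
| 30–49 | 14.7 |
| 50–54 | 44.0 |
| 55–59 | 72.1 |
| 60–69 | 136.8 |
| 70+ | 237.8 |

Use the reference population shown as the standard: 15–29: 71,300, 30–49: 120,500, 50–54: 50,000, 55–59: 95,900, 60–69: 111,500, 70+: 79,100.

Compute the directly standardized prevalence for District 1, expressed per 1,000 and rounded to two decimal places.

Standard total = 528,300; weights = 0.1350, 0.2281, 0.0946, 0.1815, 0.2111, 0.1497.
Standardized rate: 0.1350×10.8 + 0.2281×14.7 + 0.0946×44.0 + 0.1815×72.1 + 0.2111×136.8 + 0.1497×237.8 = 86.5398 per 1,000.

86.54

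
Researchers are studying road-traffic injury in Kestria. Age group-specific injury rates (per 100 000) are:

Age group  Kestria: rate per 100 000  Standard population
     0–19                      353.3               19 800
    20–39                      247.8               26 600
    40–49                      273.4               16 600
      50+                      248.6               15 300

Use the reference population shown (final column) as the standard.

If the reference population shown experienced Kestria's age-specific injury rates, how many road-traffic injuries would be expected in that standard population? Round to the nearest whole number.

Expected road-traffic injuries = Σ (standard pop × age-specific rate ÷ 100 000)
= 19 800×353.3/100 000 + 26 600×247.8/100 000 + 16 600×273.4/100 000 + 15 300×248.6/100 000
= 69.95 + 65.91 + 45.38 + 38.04 = 219.29.

219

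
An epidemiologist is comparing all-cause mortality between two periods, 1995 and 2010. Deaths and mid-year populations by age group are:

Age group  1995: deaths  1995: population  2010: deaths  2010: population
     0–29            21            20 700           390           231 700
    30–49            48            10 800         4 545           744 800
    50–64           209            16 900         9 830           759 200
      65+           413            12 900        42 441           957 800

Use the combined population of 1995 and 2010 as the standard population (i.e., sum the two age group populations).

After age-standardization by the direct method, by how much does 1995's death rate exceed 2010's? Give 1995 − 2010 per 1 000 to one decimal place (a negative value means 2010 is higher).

-5.0

Age-specific rates per 1 000 for 1995: 1.014, 4.444, 12.367, 32.016.
For 2010: 1.683, 6.102, 12.948, 44.311.
Combined standard total = 2 754 800; weights = 0.0916, 0.2743, 0.2817, 0.3524.
1995: 0.0916×1.014 + 0.2743×4.444 + 0.2817×12.367 + 0.3524×32.016 = 16.0773 per 1 000.
2010: 0.0916×1.683 + 0.2743×6.102 + 0.2817×12.948 + 0.3524×44.311 = 21.0894 per 1 000.
Difference = 16.0773 − 21.0894 = -5.0122.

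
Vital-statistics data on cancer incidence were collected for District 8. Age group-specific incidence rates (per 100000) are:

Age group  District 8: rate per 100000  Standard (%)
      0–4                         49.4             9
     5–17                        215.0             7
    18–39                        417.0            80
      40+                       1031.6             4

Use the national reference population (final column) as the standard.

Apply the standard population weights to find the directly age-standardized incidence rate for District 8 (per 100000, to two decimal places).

394.36

Standard weights: 0.09, 0.07, 0.80, 0.04.
Standardized rate: 0.0900×49.4 + 0.0700×215.0 + 0.8000×417.0 + 0.0400×1031.6 = 394.3600 per 100000.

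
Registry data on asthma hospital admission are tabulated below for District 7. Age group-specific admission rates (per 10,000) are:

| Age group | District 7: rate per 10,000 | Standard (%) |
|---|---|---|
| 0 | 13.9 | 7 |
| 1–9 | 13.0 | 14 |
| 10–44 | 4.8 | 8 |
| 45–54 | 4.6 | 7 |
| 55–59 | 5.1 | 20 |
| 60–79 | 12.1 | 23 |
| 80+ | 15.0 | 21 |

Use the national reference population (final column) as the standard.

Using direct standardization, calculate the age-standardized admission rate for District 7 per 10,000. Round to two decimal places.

Standard weights: 0.07, 0.14, 0.08, 0.07, 0.20, 0.23, 0.21.
Standardized rate: 0.0700×13.9 + 0.1400×13.0 + 0.0800×4.8 + 0.0700×4.6 + 0.2000×5.1 + 0.2300×12.1 + 0.2100×15.0 = 10.4520 per 10,000.

10.45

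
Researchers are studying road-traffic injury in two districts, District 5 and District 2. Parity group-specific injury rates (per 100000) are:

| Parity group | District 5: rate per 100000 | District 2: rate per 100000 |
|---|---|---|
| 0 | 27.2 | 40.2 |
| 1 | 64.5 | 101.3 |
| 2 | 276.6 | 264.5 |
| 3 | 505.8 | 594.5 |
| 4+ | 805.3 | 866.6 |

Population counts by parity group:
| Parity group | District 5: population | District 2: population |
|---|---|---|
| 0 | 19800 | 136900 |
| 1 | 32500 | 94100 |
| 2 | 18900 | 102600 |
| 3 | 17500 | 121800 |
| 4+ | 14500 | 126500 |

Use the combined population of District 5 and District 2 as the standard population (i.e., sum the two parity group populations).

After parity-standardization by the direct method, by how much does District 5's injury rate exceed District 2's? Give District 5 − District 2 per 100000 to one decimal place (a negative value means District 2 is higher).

Combined standard total = 685100; weights = 0.2287, 0.1848, 0.1773, 0.2033, 0.2058.
District 5: 0.2287×27.2 + 0.1848×64.5 + 0.1773×276.6 + 0.2033×505.8 + 0.2058×805.3 = 335.7759 per 100000.
District 2: 0.2287×40.2 + 0.1848×101.3 + 0.1773×264.5 + 0.2033×594.5 + 0.2058×866.6 = 374.0551 per 100000.
Difference = 335.7759 − 374.0551 = -38.2791.

-38.3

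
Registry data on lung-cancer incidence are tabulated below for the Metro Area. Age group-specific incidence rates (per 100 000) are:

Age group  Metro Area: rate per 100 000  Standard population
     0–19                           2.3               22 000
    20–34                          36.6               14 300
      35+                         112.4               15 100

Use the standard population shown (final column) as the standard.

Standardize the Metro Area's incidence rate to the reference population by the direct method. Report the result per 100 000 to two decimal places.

44.19

Standard total = 51 400; weights = 0.4280, 0.2782, 0.2938.
Standardized rate: 0.4280×2.3 + 0.2782×36.6 + 0.2938×112.4 = 44.1872 per 100 000.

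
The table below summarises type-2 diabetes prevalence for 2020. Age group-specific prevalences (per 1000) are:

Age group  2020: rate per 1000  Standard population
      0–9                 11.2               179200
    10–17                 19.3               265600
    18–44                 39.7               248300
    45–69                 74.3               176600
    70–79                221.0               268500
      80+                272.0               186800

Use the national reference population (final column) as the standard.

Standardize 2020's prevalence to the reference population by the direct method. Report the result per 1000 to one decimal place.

105.9

Standard total = 1325000; weights = 0.1352, 0.2005, 0.1874, 0.1333, 0.2026, 0.1410.
Standardized rate: 0.1352×11.2 + 0.2005×19.3 + 0.1874×39.7 + 0.1333×74.3 + 0.2026×221.0 + 0.1410×272.0 = 105.8567 per 1000.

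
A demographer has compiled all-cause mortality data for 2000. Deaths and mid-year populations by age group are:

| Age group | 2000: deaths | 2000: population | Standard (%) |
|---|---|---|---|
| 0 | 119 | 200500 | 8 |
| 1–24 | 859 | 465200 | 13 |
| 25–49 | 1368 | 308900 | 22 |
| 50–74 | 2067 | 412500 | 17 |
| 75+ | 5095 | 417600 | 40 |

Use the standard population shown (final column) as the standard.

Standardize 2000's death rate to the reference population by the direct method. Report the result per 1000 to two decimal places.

Age-specific rates per 1000 for 2000: 0.594, 1.847, 4.429, 5.011, 12.201.
Standard weights: 0.08, 0.13, 0.22, 0.17, 0.40.
Standardized rate: 0.0800×0.594 + 0.1300×1.847 + 0.2200×4.429 + 0.1700×5.011 + 0.4000×12.201 = 6.9939 per 1000.

6.99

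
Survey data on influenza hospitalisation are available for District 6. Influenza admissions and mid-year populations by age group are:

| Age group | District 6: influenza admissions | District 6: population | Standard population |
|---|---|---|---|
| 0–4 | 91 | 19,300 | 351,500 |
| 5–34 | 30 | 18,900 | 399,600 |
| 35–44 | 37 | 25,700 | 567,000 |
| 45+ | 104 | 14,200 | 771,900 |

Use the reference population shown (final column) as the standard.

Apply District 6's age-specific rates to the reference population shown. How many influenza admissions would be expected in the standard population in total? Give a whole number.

8761

Age-specific rates per 100,000 for District 6: 471.50, 158.73, 143.97, 732.39.
Expected influenza admissions = Σ (standard pop × age-specific rate ÷ 100,000)
= 351,500×471.50/100,000 + 399,600×158.73/100,000 + 567,000×143.97/100,000 + 771,900×732.39/100,000
= 1657.33 + 634.29 + 816.30 + 5653.35 = 8761.27.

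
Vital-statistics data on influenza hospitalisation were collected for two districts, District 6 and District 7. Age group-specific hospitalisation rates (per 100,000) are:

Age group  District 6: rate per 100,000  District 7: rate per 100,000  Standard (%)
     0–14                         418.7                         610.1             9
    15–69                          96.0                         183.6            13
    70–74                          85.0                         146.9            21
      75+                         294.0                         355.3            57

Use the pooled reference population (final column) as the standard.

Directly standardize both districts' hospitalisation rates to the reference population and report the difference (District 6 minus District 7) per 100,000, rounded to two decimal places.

-76.55

Standard weights: 0.09, 0.13, 0.21, 0.57.
District 6: 0.0900×418.7 + 0.1300×96.0 + 0.2100×85.0 + 0.5700×294.0 = 235.5930 per 100,000.
District 7: 0.0900×610.1 + 0.1300×183.6 + 0.2100×146.9 + 0.5700×355.3 = 312.1470 per 100,000.
Difference = 235.5930 − 312.1470 = -76.5540.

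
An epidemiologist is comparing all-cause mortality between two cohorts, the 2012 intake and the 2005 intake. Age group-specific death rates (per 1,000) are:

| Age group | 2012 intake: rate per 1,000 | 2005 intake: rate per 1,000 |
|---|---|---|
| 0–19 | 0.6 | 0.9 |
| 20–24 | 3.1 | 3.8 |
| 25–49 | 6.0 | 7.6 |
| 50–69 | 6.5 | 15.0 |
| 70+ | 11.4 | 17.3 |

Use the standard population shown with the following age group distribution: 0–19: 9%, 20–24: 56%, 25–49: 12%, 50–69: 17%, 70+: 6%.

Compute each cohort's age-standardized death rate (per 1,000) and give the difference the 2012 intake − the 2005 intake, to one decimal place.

Standard weights: 0.09, 0.56, 0.12, 0.17, 0.06.
The 2012 intake: 0.0900×0.6 + 0.5600×3.1 + 0.1200×6.0 + 0.1700×6.5 + 0.0600×11.4 = 4.2990 per 1,000.
The 2005 intake: 0.0900×0.9 + 0.5600×3.8 + 0.1200×7.6 + 0.1700×15.0 + 0.0600×17.3 = 6.7090 per 1,000.
Difference = 4.2990 − 6.7090 = -2.4100.

-2.4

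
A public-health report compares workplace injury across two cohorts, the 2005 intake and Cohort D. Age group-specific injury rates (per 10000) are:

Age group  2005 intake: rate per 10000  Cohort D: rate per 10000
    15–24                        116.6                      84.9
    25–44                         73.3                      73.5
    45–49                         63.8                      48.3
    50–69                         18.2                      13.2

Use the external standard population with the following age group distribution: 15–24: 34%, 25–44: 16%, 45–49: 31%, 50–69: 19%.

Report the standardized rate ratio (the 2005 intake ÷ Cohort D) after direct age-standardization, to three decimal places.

Standard weights: 0.34, 0.16, 0.31, 0.19.
The 2005 intake: 0.3400×116.6 + 0.1600×73.3 + 0.3100×63.8 + 0.1900×18.2 = 74.6080 per 10000.
Cohort D: 0.3400×84.9 + 0.1600×73.5 + 0.3100×48.3 + 0.1900×13.2 = 58.1070 per 10000.
Ratio = 74.6080 ÷ 58.1070 = 1.28398.

1.284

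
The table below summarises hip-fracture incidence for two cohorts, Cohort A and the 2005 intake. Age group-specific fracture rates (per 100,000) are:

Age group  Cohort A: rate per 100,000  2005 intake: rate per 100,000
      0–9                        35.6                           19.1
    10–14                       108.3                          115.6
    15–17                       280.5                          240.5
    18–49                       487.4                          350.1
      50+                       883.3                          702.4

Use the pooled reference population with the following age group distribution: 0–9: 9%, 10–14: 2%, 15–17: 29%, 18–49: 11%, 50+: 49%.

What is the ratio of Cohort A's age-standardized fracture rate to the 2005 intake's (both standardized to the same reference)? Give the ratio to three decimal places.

1.256

Standard weights: 0.09, 0.02, 0.29, 0.11, 0.49.
Cohort A: 0.0900×35.6 + 0.0200×108.3 + 0.2900×280.5 + 0.1100×487.4 + 0.4900×883.3 = 573.1460 per 100,000.
The 2005 intake: 0.0900×19.1 + 0.0200×115.6 + 0.2900×240.5 + 0.1100×350.1 + 0.4900×702.4 = 456.4630 per 100,000.
Ratio = 573.1460 ÷ 456.4630 = 1.25562.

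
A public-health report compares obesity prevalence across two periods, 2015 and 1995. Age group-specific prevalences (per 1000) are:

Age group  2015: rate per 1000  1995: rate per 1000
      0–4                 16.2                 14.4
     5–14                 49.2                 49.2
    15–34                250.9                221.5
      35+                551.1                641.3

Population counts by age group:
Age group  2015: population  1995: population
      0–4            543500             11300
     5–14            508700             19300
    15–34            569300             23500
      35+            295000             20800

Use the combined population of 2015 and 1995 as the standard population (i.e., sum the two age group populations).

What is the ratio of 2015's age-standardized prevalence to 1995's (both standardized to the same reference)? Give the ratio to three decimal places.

Combined standard total = 1991400; weights = 0.2786, 0.2651, 0.2977, 0.1586.
2015: 0.2786×16.2 + 0.2651×49.2 + 0.2977×250.9 + 0.1586×551.1 = 179.6406 per 1000.
1995: 0.2786×14.4 + 0.2651×49.2 + 0.2977×221.5 + 0.1586×641.3 = 184.6914 per 1000.
Ratio = 179.6406 ÷ 184.6914 = 0.97265.

0.973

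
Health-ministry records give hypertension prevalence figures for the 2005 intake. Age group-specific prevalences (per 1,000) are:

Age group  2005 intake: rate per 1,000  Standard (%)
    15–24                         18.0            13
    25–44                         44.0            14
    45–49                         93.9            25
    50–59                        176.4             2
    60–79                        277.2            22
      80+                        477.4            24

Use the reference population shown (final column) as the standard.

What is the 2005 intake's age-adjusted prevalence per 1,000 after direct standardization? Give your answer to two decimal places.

211.06

Standard weights: 0.13, 0.14, 0.25, 0.02, 0.22, 0.24.
Standardized rate: 0.1300×18.0 + 0.1400×44.0 + 0.2500×93.9 + 0.0200×176.4 + 0.2200×277.2 + 0.2400×477.4 = 211.0630 per 1,000.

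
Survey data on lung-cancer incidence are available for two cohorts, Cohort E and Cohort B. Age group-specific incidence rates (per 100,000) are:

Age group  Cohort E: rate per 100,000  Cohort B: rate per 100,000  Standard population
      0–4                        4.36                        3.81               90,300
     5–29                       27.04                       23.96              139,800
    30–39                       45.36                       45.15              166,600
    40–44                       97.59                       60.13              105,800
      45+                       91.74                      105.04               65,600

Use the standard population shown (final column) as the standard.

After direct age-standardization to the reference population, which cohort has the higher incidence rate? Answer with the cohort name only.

Standard total = 568,100; weights = 0.1590, 0.2461, 0.2933, 0.1862, 0.1155.
Cohort E: 0.1590×4.36 + 0.2461×27.04 + 0.2933×45.36 + 0.1862×97.59 + 0.1155×91.74 = 49.4174 per 100,000.
Cohort B: 0.1590×3.81 + 0.2461×23.96 + 0.2933×45.15 + 0.1862×60.13 + 0.1155×105.04 = 43.0699 per 100,000.

Cohort E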